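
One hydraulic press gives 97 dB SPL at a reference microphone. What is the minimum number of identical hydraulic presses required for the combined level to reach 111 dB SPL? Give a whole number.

26

Need L₁ + 10·log₁₀ N ≥ 111, i.e. log₁₀ N ≥ 1.40.
N ≥ 10^(14.0/10) = 25.119, so N = 26.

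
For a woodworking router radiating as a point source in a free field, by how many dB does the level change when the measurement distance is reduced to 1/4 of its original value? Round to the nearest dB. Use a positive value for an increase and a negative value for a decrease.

A point source loses 6 dB per doubling of distance; generally ΔL = −20·log₁₀(r₂/r₁).
ΔL = −20·log₁₀(0.25) = +12.04 dB.

+12 dB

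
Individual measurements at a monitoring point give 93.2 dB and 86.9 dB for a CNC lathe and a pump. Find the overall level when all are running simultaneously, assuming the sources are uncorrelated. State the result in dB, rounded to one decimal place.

94.1 dB

Incoherent sources combine by intensity addition: L_total = 10·log₁₀(Σ 10^(L_i/10)).
Σ 10^(L/10) = 10^(93.2/10) + 10^(86.9/10) = 2.579e+09.
L_total = 10·log₁₀(2.579e+09) = 94.11 dB.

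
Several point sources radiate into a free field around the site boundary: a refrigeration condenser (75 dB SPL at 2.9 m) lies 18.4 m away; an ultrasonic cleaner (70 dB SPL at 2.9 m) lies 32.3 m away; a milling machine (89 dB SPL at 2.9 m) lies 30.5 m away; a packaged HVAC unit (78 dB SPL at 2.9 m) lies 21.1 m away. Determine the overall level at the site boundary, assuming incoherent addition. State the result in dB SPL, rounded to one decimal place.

69.7 dB SPL

First find each source's level at the receiver (point-source: −20·log₁₀(r/r_ref)), then combine on an intensity basis.
refrigeration condenser: 75 − 20·log₁₀(18.4/2.9) = 75 − 16.05 = 58.95 dB SPL.
ultrasonic cleaner: 70 − 20·log₁₀(32.3/2.9) = 70 − 20.94 = 49.06 dB SPL.
milling machine: 89 − 20·log₁₀(30.5/2.9) = 89 − 20.44 = 68.56 dB SPL.
packaged HVAC unit: 78 − 20·log₁₀(21.1/2.9) = 78 − 17.24 = 60.76 dB SPL.
Σ 10^(L/10) = 9.239e+06 → L_total = 10·log₁₀(9.239e+06) = 69.66 dB SPL.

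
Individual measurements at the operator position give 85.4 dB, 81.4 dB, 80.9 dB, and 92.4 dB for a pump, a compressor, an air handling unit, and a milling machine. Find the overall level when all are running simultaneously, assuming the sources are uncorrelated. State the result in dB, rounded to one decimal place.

93.7 dB

For uncorrelated sources the intensities add, so convert each level to linear form, sum, and take 10·log₁₀ of the total.
Σ 10^(L/10) = 10^(85.4/10) + 10^(81.4/10) + 10^(80.9/10) + 10^(92.4/10) = 2.346e+09.
L_total = 10·log₁₀(2.346e+09) = 93.70 dB.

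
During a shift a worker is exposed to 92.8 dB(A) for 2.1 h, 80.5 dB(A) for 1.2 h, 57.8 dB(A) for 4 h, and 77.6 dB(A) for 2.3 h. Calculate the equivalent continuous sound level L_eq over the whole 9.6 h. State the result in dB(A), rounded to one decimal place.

The energy average is taken in the linear domain: L_eq = 10·log₁₀[(Σ tᵢ·10^(Lᵢ/10))/T], T = 9.6 h.
Σ tᵢ·10^(Lᵢ/10) = 2.1·10^(92.8/10) + 1.2·10^(80.5/10) + 4·10^(57.8/10) + 2.3·10^(77.6/10) = 4.271e+09.
L_eq = 10·log₁₀(4.271e+09/9.6) = 86.48 dB(A).

86.5 dB(A)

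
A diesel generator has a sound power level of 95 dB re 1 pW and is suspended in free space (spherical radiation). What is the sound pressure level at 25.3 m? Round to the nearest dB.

56 dB

Free-field spherical radiation: L_p = L_w − 10·log₁₀(4π·r²), r = 25.3 m.
4π·r² = 8044 m², 10·log₁₀ of that is 39.055 dB.
L_p = 95 − 39.055 = 55.95 dB.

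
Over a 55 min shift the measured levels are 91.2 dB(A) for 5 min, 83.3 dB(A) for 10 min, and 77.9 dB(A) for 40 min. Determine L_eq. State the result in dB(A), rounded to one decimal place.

83.1 dB(A)

L_eq = 10·log₁₀[(1/T)·Σ tᵢ·10^(Lᵢ/10)] with T = 55 min.
Σ tᵢ·10^(Lᵢ/10) = 5·10^(91.2/10) + 10·10^(83.3/10) + 40·10^(77.9/10) = 1.120e+10.
L_eq = 10·log₁₀(1.120e+10/55) = 83.09 dB(A).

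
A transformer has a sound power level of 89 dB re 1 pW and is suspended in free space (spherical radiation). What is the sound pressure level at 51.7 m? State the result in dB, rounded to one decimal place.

43.7 dB

L_p = L_w − 10·log₁₀(4π·r²) with r = 51.7 m.
4π·r² = 3.359e+04 m², 10·log₁₀ of that is 45.262 dB.
L_p = 89 − 45.262 = 43.74 dB.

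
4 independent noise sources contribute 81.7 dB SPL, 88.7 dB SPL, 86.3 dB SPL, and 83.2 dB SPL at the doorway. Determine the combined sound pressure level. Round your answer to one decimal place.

91.8 dB SPL

Incoherent sources combine by intensity addition: L_total = 10·log₁₀(Σ 10^(L_i/10)).
Σ 10^(L/10) = 10^(81.7/10) + 10^(88.7/10) + 10^(86.3/10) + 10^(83.2/10) = 1.525e+09.
L_total = 10·log₁₀(1.525e+09) = 91.83 dB SPL.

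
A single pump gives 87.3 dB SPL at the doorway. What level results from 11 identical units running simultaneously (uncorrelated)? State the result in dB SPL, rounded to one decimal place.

N identical incoherent sources raise the level by 10·log₁₀ N.
L_total = 87.3 + 10·log₁₀(11) = 87.3 + 10.414 = 97.71 dB SPL.

97.7 dB SPL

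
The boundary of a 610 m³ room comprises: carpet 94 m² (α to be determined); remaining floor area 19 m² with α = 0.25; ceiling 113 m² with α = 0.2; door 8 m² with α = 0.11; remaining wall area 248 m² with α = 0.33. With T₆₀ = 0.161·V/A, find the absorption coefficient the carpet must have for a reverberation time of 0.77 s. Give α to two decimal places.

A = 0.161·V/T₆₀ = 0.161·610/0.77 = 127.55 m² sabins.
Absorption from the other surfaces = 19·0.25 + 113·0.2 + 8·0.11 + 248·0.33 = 110.07 m², so the carpet must supply 17.48 m² over 94 m².
α = 17.48/94 = 0.186.

0.19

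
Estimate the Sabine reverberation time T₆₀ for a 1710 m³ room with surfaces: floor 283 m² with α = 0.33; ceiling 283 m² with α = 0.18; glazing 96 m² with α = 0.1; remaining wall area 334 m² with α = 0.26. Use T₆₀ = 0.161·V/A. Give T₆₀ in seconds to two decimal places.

1.14 s

A = Σ Sᵢαᵢ = 283·0.33 + 283·0.18 + 96·0.1 + 334·0.26 = 240.77 m².
T₆₀ = 0.161 × 1710 / 240.77 = 1.143 s.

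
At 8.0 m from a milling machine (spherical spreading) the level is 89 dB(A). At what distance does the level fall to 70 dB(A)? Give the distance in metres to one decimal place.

71.3 m

The 19.0 dB drop corresponds to a distance ratio of 10^(19.0/20) for a point source.
r₂ = 8.0·10^((89−70)/20) = 8.0·10^(19.0/20) = 71.30 m.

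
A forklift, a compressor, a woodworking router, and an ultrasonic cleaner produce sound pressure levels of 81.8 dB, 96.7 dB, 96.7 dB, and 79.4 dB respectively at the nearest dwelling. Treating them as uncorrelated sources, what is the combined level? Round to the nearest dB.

Incoherent sources combine by intensity addition: L_total = 10·log₁₀(Σ 10^(L_i/10)).
Σ 10^(L/10) = 10^(81.8/10) + 10^(96.7/10) + 10^(96.7/10) + 10^(79.4/10) = 9.593e+09.
L_total = 10·log₁₀(9.593e+09) = 99.82 dB.

100 dB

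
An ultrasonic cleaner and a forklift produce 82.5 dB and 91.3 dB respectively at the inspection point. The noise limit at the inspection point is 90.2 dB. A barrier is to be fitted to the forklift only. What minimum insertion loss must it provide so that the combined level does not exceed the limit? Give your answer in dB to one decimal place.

1.9 dB

Fixed contribution from the other source: Σ 10^(L/10) = 10^(82.5/10) = 1.778e+08 (82.50 dB).
The limit corresponds to 10^(90.2/10) = 1.047e+09; subtracting the fixed part leaves 8.693e+08 for the forklift, i.e. 89.39 dB.
Required insertion loss = 91.3 − 89.39 = 1.91 dB.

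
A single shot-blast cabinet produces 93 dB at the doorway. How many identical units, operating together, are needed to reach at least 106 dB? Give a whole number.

N identical sources give L₁ + 10·log₁₀ N, so require 10·log₁₀ N ≥ 106 − 93 = 13.0 dB.
N ≥ 10^(13.0/10) = 19.953, so N = 20.

20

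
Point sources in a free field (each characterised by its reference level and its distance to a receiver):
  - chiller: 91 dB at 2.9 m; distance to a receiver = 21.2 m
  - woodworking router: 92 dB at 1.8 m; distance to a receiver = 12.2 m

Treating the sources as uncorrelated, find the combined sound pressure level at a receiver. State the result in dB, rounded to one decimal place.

77.6 dB

Apply inverse-square spreading to bring every level to the receiver, then sum 10^(L/10).
chiller: 91 − 20·log₁₀(21.2/2.9) = 91 − 17.28 = 73.72 dB.
woodworking router: 92 − 20·log₁₀(12.2/1.8) = 92 − 16.62 = 75.38 dB.
Σ 10^(L/10) = 5.806e+07 → L_total = 10·log₁₀(5.806e+07) = 77.64 dB.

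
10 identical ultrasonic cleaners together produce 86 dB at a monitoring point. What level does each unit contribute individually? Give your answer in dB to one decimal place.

76.0 dB

Dividing the total intensity by 10 lowers the level by 10·log₁₀ 10 = 10.000 dB: L₁ = 86 − 10.000.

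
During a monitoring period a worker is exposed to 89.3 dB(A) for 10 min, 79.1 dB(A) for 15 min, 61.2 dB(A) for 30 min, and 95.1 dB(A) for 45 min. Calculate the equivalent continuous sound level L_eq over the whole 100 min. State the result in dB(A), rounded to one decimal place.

L_eq = 10·log₁₀[(1/T)·Σ tᵢ·10^(Lᵢ/10)] with T = 100 min.
Σ tᵢ·10^(Lᵢ/10) = 10·10^(89.3/10) + 15·10^(79.1/10) + 30·10^(61.2/10) + 45·10^(95.1/10) = 1.554e+11.
L_eq = 10·log₁₀(1.554e+11/100) = 91.91 dB(A).

91.9 dB(A)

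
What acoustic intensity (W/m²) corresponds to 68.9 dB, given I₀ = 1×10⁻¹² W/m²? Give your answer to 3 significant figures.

L = 10·log₁₀(I/I₀) ⇒ I = I₀·10^(L/10) = 10⁻¹² × 10^6.89.

7.76e-06 W/m²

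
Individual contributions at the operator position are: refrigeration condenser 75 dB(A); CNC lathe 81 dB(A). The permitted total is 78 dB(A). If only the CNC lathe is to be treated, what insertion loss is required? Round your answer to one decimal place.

6.0 dB

Everything except the CNC lathe sums to 10^(75/10) = 3.162e+07 in linear terms, 75.00 dB(A).
To meet 78 dB(A) overall, the treated CNC lathe may contribute at most 10^(78/10) − 3.162e+07 = 3.147e+07, i.e. 74.98 dB(A).
Required insertion loss = 81 − 74.98 = 6.02 dB.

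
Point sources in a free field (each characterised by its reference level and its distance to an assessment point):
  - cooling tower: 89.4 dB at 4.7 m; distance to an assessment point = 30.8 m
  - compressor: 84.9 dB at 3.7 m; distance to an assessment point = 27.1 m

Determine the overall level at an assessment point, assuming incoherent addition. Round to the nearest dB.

74 dB

Apply inverse-square spreading to bring every level to the receiver, then sum 10^(L/10).
cooling tower: 89.4 − 20·log₁₀(30.8/4.7) = 89.4 − 16.33 = 73.07 dB.
compressor: 84.9 − 20·log₁₀(27.1/3.7) = 84.9 − 17.30 = 67.60 dB.
Σ 10^(L/10) = 2.604e+07 → L_total = 10·log₁₀(2.604e+07) = 74.16 dB.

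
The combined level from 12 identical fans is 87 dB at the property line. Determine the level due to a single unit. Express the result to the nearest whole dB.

12 equal contributions raise the level by 10·log₁₀ 12 = 10.792 dB, so each unit alone gives 87 − 10.792.

76 dB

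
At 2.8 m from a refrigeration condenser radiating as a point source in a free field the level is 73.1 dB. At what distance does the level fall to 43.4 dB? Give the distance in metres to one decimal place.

85.5 m

For a point source L₁ − L₂ = 20·log₁₀(r₂/r₁), so r₂ = r₁·10^((L₁−L₂)/20).
r₂ = 2.8·10^((73.1−43.4)/20) = 2.8·10^(29.7/20) = 85.54 m.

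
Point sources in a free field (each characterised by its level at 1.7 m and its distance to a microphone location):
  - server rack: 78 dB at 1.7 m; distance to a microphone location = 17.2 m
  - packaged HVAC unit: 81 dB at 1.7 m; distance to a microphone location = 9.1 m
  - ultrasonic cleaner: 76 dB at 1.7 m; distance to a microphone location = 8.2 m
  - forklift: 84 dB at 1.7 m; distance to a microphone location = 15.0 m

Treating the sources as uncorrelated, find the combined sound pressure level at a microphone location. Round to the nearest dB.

Propagate each source to the receiver with L = L_ref − 20·log₁₀(r/r_ref), then add intensities.
server rack: 78 − 20·log₁₀(17.2/1.7) = 78 − 20.10 = 57.90 dB.
packaged HVAC unit: 81 − 20·log₁₀(9.1/1.7) = 81 − 14.57 = 66.43 dB.
ultrasonic cleaner: 76 − 20·log₁₀(8.2/1.7) = 76 − 13.67 = 62.33 dB.
forklift: 84 − 20·log₁₀(15.0/1.7) = 84 − 18.91 = 65.09 dB.
Σ 10^(L/10) = 9.947e+06 → L_total = 10·log₁₀(9.947e+06) = 69.98 dB.

70 dB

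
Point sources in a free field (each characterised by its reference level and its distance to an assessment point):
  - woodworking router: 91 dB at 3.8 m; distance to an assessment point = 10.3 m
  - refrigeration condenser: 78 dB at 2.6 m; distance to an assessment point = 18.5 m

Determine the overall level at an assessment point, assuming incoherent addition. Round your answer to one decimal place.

Apply inverse-square spreading to bring every level to the receiver, then sum 10^(L/10).
woodworking router: 91 − 20·log₁₀(10.3/3.8) = 91 − 8.66 = 82.34 dB.
refrigeration condenser: 78 − 20·log₁₀(18.5/2.6) = 78 − 17.04 = 60.96 dB.
Σ 10^(L/10) = 1.726e+08 → L_total = 10·log₁₀(1.726e+08) = 82.37 dB.

82.4 dB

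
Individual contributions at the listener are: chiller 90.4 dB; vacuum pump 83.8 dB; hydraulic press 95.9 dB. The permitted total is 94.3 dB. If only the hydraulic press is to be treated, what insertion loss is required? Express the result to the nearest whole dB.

5 dB

The untreated sources together contribute 10^(90.4/10) + 10^(83.8/10) = 1.336e+09, i.e. 91.26 dB.
The limit corresponds to 10^(94.3/10) = 2.692e+09; subtracting the fixed part leaves 1.355e+09 for the hydraulic press, i.e. 91.32 dB.
Required insertion loss = 95.9 − 91.32 = 4.58 dB.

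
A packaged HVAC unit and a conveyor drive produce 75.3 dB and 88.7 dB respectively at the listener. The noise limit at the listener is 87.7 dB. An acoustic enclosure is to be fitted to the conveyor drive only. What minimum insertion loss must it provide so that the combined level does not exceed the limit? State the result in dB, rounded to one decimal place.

Everything except the conveyor drive sums to 10^(75.3/10) = 3.388e+07 in linear terms, 75.30 dB.
The limit corresponds to 10^(87.7/10) = 5.888e+08; subtracting the fixed part leaves 5.550e+08 for the conveyor drive, i.e. 87.44 dB.
Required insertion loss = 88.7 − 87.44 = 1.26 dB.

1.3 dB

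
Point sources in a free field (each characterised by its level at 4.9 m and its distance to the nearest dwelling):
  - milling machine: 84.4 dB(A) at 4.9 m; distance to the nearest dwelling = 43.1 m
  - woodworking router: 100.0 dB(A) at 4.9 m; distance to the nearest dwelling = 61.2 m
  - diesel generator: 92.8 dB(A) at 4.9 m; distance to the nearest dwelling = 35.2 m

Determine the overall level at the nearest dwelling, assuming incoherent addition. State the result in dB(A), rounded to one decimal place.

80.2 dB(A)

First find each source's level at the receiver (point-source: −20·log₁₀(r/r_ref)), then combine on an intensity basis.
milling machine: 84.4 − 20·log₁₀(43.1/4.9) = 84.4 − 18.89 = 65.51 dB(A).
woodworking router: 100.0 − 20·log₁₀(61.2/4.9) = 100.0 − 21.93 = 78.07 dB(A).
diesel generator: 92.8 − 20·log₁₀(35.2/4.9) = 92.8 − 17.13 = 75.67 dB(A).
Σ 10^(L/10) = 1.046e+08 → L_total = 10·log₁₀(1.046e+08) = 80.19 dB(A).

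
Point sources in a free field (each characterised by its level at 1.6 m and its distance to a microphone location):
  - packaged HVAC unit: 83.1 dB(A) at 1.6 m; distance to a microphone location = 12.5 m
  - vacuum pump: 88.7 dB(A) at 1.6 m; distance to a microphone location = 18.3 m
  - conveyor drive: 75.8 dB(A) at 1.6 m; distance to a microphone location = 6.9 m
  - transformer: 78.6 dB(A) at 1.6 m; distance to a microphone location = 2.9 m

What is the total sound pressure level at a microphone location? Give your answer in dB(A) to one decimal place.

75.2 dB(A)

First find each source's level at the receiver (point-source: −20·log₁₀(r/r_ref)), then combine on an intensity basis.
packaged HVAC unit: 83.1 − 20·log₁₀(12.5/1.6) = 83.1 − 17.86 = 65.24 dB(A).
vacuum pump: 88.7 − 20·log₁₀(18.3/1.6) = 88.7 − 21.17 = 67.53 dB(A).
conveyor drive: 75.8 − 20·log₁₀(6.9/1.6) = 75.8 − 12.69 = 63.11 dB(A).
transformer: 78.6 − 20·log₁₀(2.9/1.6) = 78.6 − 5.17 = 73.43 dB(A).
Σ 10^(L/10) = 3.311e+07 → L_total = 10·log₁₀(3.311e+07) = 75.20 dB(A).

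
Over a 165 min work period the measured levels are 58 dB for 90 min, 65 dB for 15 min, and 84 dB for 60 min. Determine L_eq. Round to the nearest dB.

L_eq = 10·log₁₀[(1/T)·Σ tᵢ·10^(Lᵢ/10)] with T = 165 min.
Σ tᵢ·10^(Lᵢ/10) = 90·10^(58/10) + 15·10^(65/10) + 60·10^(84/10) = 1.518e+10.
L_eq = 10·log₁₀(1.518e+10/165) = 79.64 dB.

80 dB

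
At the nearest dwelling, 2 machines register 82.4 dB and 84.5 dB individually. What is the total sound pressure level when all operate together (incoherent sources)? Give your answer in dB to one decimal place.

86.6 dB

For uncorrelated sources the intensities add, so convert each level to linear form, sum, and take 10·log₁₀ of the total.
Σ 10^(L/10) = 10^(82.4/10) + 10^(84.5/10) = 4.556e+08.
L_total = 10·log₁₀(4.556e+08) = 86.59 dB.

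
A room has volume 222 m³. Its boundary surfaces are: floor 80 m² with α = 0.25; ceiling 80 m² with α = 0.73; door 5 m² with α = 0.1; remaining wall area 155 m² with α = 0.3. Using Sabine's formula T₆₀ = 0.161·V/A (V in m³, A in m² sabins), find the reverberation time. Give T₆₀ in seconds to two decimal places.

0.29 s

Total absorption A = 80·0.25 + 80·0.73 + 5·0.1 + 155·0.3 = 125.40 m² sabins.
T₆₀ = 0.161 × 222 / 125.40 = 0.285 s.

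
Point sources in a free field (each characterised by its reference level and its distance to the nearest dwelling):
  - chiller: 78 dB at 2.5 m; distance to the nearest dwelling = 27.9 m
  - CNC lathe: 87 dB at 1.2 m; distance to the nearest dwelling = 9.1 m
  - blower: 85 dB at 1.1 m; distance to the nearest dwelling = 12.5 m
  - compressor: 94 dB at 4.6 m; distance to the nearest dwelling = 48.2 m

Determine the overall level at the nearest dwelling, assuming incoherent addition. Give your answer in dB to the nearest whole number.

75 dB

Apply inverse-square spreading to bring every level to the receiver, then sum 10^(L/10).
chiller: 78 − 20·log₁₀(27.9/2.5) = 78 − 20.95 = 57.05 dB.
CNC lathe: 87 − 20·log₁₀(9.1/1.2) = 87 − 17.60 = 69.40 dB.
blower: 85 − 20·log₁₀(12.5/1.1) = 85 − 21.11 = 63.89 dB.
compressor: 94 − 20·log₁₀(48.2/4.6) = 94 − 20.41 = 73.59 dB.
Σ 10^(L/10) = 3.455e+07 → L_total = 10·log₁₀(3.455e+07) = 75.38 dB.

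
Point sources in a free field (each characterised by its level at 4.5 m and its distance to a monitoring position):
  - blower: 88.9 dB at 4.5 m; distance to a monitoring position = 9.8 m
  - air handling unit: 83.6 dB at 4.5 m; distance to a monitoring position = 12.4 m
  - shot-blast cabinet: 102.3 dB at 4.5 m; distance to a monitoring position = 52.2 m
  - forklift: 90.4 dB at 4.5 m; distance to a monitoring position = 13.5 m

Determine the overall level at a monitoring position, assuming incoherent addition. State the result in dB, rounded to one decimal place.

First find each source's level at the receiver (point-source: −20·log₁₀(r/r_ref)), then combine on an intensity basis.
blower: 88.9 − 20·log₁₀(9.8/4.5) = 88.9 − 6.76 = 82.14 dB.
air handling unit: 83.6 − 20·log₁₀(12.4/4.5) = 83.6 − 8.80 = 74.80 dB.
shot-blast cabinet: 102.3 − 20·log₁₀(52.2/4.5) = 102.3 − 21.29 = 81.01 dB.
forklift: 90.4 − 20·log₁₀(13.5/4.5) = 90.4 − 9.54 = 80.86 dB.
Σ 10^(L/10) = 4.419e+08 → L_total = 10·log₁₀(4.419e+08) = 86.45 dB.

86.5 dB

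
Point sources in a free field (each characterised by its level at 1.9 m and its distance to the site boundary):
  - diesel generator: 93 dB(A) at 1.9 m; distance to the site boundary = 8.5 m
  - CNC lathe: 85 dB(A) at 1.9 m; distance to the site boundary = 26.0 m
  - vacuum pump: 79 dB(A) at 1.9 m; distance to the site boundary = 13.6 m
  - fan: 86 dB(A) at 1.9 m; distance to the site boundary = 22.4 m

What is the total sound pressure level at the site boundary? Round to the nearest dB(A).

80 dB(A)

First find each source's level at the receiver (point-source: −20·log₁₀(r/r_ref)), then combine on an intensity basis.
diesel generator: 93 − 20·log₁₀(8.5/1.9) = 93 − 13.01 = 79.99 dB(A).
CNC lathe: 85 − 20·log₁₀(26.0/1.9) = 85 − 22.72 = 62.28 dB(A).
vacuum pump: 79 − 20·log₁₀(13.6/1.9) = 79 − 17.10 = 61.90 dB(A).
fan: 86 − 20·log₁₀(22.4/1.9) = 86 − 21.43 = 64.57 dB(A).
Σ 10^(L/10) = 1.058e+08 → L_total = 10·log₁₀(1.058e+08) = 80.24 dB(A).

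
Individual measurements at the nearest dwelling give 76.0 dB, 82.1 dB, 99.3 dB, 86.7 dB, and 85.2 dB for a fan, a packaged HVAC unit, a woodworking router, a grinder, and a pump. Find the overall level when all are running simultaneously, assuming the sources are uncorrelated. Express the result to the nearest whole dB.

100 dB

For uncorrelated sources the intensities add, so convert each level to linear form, sum, and take 10·log₁₀ of the total.
Σ 10^(L/10) = 10^(76.0/10) + 10^(82.1/10) + 10^(99.3/10) + 10^(86.7/10) + 10^(85.2/10) = 9.512e+09.
L_total = 10·log₁₀(9.512e+09) = 99.78 dB.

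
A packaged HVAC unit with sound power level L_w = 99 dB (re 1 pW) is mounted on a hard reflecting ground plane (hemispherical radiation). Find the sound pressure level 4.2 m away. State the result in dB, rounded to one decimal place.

The power spreads over a hemisphere of area 2π·r², so L_p = L_w − 10·log₁₀(2π·r²).
2π·r² = 110.8 m², 10·log₁₀ of that is 20.447 dB.
L_p = 99 − 20.447 = 78.55 dB.

78.6 dB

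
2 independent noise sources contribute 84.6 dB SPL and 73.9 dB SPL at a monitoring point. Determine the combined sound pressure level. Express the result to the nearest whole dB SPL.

For uncorrelated sources the intensities add, so convert each level to linear form, sum, and take 10·log₁₀ of the total.
Σ 10^(L/10) = 10^(84.6/10) + 10^(73.9/10) = 3.130e+08.
L_total = 10·log₁₀(3.130e+08) = 84.95 dB SPL.

85 dB SPL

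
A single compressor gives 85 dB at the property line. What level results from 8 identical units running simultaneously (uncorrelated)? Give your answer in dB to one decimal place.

94.0 dB

With 8 equal, uncorrelated contributions the intensity is 8× that of one unit, giving a rise of 10·log₁₀ 8.
L_total = 85 + 10·log₁₀(8) = 85 + 9.031 = 94.03 dB.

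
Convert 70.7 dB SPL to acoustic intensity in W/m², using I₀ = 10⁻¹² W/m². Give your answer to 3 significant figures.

I/I₀ = 10^(70.7/10) = 1.175e+07, so I = 1.175e+07 × 10⁻¹² W/m².

1.17e-05 W/m²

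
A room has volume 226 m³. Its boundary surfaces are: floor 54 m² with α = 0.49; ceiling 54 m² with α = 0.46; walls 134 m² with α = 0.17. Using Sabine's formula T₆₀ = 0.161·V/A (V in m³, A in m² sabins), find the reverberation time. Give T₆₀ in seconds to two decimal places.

Summing Sᵢαᵢ: 54·0.49 + 54·0.46 + 134·0.17 = 74.08 m².
T₆₀ = 0.161 × 226 / 74.08 = 0.491 s.

0.49 s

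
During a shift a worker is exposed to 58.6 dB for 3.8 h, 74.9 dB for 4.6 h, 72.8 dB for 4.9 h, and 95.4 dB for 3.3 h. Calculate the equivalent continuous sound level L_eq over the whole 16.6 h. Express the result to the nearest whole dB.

88 dB

Weight each interval's intensity by its duration and average over T = 16.6 h:
Σ tᵢ·10^(Lᵢ/10) = 3.8·10^(58.6/10) + 4.6·10^(74.9/10) + 4.9·10^(72.8/10) + 3.3·10^(95.4/10) = 1.168e+10.
L_eq = 10·log₁₀(1.168e+10/16.6) = 88.47 dB.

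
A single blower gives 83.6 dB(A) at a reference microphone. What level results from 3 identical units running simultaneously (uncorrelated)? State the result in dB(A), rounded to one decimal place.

With 3 equal, uncorrelated contributions the intensity is 3× that of one unit, giving a rise of 10·log₁₀ 3.
L_total = 83.6 + 10·log₁₀(3) = 83.6 + 4.771 = 88.37 dB(A).

88.4 dB(A)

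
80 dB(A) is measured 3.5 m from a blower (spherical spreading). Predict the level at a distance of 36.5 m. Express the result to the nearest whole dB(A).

For a point source, L₂ = L₁ − 20·log₁₀(r₂/r₁).
L₂ = 80 − 20·log₁₀(36.5/3.5) = 80 − 20.364 = 59.64 dB(A).

60 dB(A)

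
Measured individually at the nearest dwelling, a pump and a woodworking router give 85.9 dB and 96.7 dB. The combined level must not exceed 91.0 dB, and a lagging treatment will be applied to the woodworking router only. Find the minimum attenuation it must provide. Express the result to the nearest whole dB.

The untreated sources together contribute 10^(85.9/10) = 3.890e+08, i.e. 85.90 dB.
To meet 91.0 dB overall, the treated woodworking router may contribute at most 10^(91.0/10) − 3.890e+08 = 8.699e+08, i.e. 89.39 dB.
Required insertion loss = 96.7 − 89.39 = 7.31 dB.

7 dB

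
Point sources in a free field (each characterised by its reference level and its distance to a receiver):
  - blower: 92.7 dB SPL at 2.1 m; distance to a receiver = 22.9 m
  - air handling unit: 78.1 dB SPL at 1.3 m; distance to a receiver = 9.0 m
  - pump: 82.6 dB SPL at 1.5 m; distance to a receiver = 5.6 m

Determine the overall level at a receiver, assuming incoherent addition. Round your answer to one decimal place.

Apply inverse-square spreading to bring every level to the receiver, then sum 10^(L/10).
blower: 92.7 − 20·log₁₀(22.9/2.1) = 92.7 − 20.75 = 71.95 dB SPL.
air handling unit: 78.1 − 20·log₁₀(9.0/1.3) = 78.1 − 16.81 = 61.29 dB SPL.
pump: 82.6 − 20·log₁₀(5.6/1.5) = 82.6 − 11.44 = 71.16 dB SPL.
Σ 10^(L/10) = 3.006e+07 → L_total = 10·log₁₀(3.006e+07) = 74.78 dB SPL.

74.8 dB SPL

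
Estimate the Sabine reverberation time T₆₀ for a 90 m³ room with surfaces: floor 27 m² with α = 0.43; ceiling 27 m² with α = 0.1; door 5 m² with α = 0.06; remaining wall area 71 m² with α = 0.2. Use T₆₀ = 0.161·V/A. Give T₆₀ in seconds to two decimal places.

Summing Sᵢαᵢ: 27·0.43 + 27·0.1 + 5·0.06 + 71·0.2 = 28.81 m².
T₆₀ = 0.161·V/A = 0.161·90/28.81 = 0.503 s.

0.50 s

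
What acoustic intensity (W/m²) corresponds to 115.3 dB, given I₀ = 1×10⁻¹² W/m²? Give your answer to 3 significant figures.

0.339 W/m²

I/I₀ = 10^(115.3/10) = 3.388e+11, so I = 3.388e+11 × 10⁻¹² W/m².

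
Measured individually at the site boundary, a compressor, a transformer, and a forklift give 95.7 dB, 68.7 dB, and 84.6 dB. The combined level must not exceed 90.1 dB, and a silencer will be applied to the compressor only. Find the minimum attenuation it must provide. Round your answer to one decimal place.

7.1 dB

Everything except the compressor sums to 10^(68.7/10) + 10^(84.6/10) = 2.958e+08 in linear terms, 84.71 dB.
The limit corresponds to 10^(90.1/10) = 1.023e+09; subtracting the fixed part leaves 7.275e+08 for the compressor, i.e. 88.62 dB.
So the compressor must be reduced from 95.7 to 88.62 dB: IL = 7.08 dB.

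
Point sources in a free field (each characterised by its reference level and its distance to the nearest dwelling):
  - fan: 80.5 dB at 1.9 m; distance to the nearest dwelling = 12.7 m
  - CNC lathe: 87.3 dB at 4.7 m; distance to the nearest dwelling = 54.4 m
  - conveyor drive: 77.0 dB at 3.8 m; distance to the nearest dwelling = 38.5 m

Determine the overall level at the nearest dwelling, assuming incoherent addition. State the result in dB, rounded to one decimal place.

68.5 dB

Propagate each source to the receiver with L = L_ref − 20·log₁₀(r/r_ref), then add intensities.
fan: 80.5 − 20·log₁₀(12.7/1.9) = 80.5 − 16.50 = 64.00 dB.
CNC lathe: 87.3 − 20·log₁₀(54.4/4.7) = 87.3 − 21.27 = 66.03 dB.
conveyor drive: 77.0 − 20·log₁₀(38.5/3.8) = 77.0 − 20.11 = 56.89 dB.
Σ 10^(L/10) = 7.008e+06 → L_total = 10·log₁₀(7.008e+06) = 68.46 dB.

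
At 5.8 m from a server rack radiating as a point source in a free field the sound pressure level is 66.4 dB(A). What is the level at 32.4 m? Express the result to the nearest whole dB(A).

51 dB(A)

For a point source, L₂ = L₁ − 20·log₁₀(r₂/r₁).
L₂ = 66.4 − 20·log₁₀(32.4/5.8) = 66.4 − 14.942 = 51.46 dB(A).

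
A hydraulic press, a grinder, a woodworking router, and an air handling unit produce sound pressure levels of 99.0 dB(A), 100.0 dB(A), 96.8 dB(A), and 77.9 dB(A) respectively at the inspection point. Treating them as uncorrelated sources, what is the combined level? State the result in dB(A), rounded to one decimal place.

103.6 dB(A)

Incoherent sources combine by intensity addition: L_total = 10·log₁₀(Σ 10^(L_i/10)).
Σ 10^(L/10) = 10^(99.0/10) + 10^(100.0/10) + 10^(96.8/10) + 10^(77.9/10) = 2.279e+10.
L_total = 10·log₁₀(2.279e+10) = 103.58 dB(A).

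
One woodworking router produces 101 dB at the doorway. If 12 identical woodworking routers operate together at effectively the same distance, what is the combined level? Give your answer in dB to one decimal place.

N identical incoherent sources raise the level by 10·log₁₀ N.
L_total = 101 + 10·log₁₀(12) = 101 + 10.792 = 111.79 dB.

111.8 dB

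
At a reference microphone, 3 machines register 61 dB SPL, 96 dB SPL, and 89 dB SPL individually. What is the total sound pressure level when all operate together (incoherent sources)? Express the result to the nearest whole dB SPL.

97 dB SPL

Incoherent sources combine by intensity addition: L_total = 10·log₁₀(Σ 10^(L_i/10)).
Σ 10^(L/10) = 10^(61/10) + 10^(96/10) + 10^(89/10) = 4.777e+09.
L_total = 10·log₁₀(4.777e+09) = 96.79 dB SPL.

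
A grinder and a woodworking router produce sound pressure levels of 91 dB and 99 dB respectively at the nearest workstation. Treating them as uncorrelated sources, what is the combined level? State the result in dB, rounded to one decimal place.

99.6 dB

Incoherent sources combine by intensity addition: L_total = 10·log₁₀(Σ 10^(L_i/10)).
Σ 10^(L/10) = 10^(91/10) + 10^(99/10) = 9.202e+09.
L_total = 10·log₁₀(9.202e+09) = 99.64 dB.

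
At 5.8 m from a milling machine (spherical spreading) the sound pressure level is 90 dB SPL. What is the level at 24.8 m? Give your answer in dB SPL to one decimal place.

77.4 dB SPL

For a point source, L₂ = L₁ − 20·log₁₀(r₂/r₁).
L₂ = 90 − 20·log₁₀(24.8/5.8) = 90 − 12.620 = 77.38 dB SPL.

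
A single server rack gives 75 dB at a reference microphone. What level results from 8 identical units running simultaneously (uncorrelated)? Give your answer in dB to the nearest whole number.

N identical incoherent sources raise the level by 10·log₁₀ N.
L_total = 75 + 10·log₁₀(8) = 75 + 9.031 = 84.03 dB.

84 dB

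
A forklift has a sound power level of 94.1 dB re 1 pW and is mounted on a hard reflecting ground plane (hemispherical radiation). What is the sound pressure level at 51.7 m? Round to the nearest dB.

52 dB

L_p = L_w − 10·log₁₀(2π·r²) with r = 51.7 m.
2π·r² = 1.679e+04 m², 10·log₁₀ of that is 42.252 dB.
L_p = 94.1 − 42.252 = 51.85 dB.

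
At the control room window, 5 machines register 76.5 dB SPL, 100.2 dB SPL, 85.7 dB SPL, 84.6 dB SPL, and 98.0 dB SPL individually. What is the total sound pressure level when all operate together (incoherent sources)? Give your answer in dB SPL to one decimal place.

102.4 dB SPL

Incoherent sources combine by intensity addition: L_total = 10·log₁₀(Σ 10^(L_i/10)).
Σ 10^(L/10) = 10^(76.5/10) + 10^(100.2/10) + 10^(85.7/10) + 10^(84.6/10) + 10^(98.0/10) = 1.749e+10.
L_total = 10·log₁₀(1.749e+10) = 102.43 dB SPL.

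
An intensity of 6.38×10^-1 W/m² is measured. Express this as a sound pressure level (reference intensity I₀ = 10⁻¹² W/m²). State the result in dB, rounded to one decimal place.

L = 10·log₁₀(I/I₀) = 10·log₁₀(6.38×10^-1/10⁻¹²) = 10·log₁₀(6.38×10^11).
L = 10·(0.8048 + 11) = 118.05 dB.

118.0 dB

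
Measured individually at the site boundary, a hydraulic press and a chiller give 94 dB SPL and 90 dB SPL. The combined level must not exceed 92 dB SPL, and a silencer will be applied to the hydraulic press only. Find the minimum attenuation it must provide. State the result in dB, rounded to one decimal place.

The untreated sources together contribute 10^(90/10) = 1.000e+09, i.e. 90.00 dB SPL.
The limit corresponds to 10^(92/10) = 1.585e+09; subtracting the fixed part leaves 5.849e+08 for the hydraulic press, i.e. 87.67 dB SPL.
So the hydraulic press must be reduced from 94 to 87.67 dB SPL: IL = 6.33 dB.

6.3 dB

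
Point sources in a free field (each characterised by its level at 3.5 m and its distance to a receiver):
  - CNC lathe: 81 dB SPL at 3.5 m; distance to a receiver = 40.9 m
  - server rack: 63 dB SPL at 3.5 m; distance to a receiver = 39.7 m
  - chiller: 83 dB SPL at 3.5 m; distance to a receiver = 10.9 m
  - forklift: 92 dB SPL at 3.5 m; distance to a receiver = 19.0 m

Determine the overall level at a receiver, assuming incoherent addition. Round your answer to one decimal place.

First find each source's level at the receiver (point-source: −20·log₁₀(r/r_ref)), then combine on an intensity basis.
CNC lathe: 81 − 20·log₁₀(40.9/3.5) = 81 − 21.35 = 59.65 dB SPL.
server rack: 63 − 20·log₁₀(39.7/3.5) = 63 − 21.09 = 41.91 dB SPL.
chiller: 83 − 20·log₁₀(10.9/3.5) = 83 − 9.87 = 73.13 dB SPL.
forklift: 92 − 20·log₁₀(19.0/3.5) = 92 − 14.69 = 77.31 dB SPL.
Σ 10^(L/10) = 7.529e+07 → L_total = 10·log₁₀(7.529e+07) = 78.77 dB SPL.

78.8 dB SPL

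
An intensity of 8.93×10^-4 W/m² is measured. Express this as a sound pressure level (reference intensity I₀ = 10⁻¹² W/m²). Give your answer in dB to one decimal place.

89.5 dB

Dividing by I₀ shifts the exponent by 12: I/I₀ = 8.93×10^8.
L = 10·(0.9509 + 8) = 89.51 dB.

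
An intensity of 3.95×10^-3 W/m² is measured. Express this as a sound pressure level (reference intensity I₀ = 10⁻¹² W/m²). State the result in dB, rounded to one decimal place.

96.0 dB

L = 10·log₁₀(I/I₀) = 10·log₁₀(3.95×10^-3/10⁻¹²) = 10·log₁₀(3.95×10^9).
L = 10·(0.5966 + 9) = 95.97 dB.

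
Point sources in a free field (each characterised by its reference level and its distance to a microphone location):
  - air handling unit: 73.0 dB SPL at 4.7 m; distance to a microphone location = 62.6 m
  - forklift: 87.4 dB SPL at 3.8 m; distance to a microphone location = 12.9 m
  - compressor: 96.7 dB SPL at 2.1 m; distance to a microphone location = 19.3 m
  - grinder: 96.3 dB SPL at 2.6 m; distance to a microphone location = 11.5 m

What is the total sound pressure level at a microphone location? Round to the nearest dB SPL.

Propagate each source to the receiver with L = L_ref − 20·log₁₀(r/r_ref), then add intensities.
air handling unit: 73.0 − 20·log₁₀(62.6/4.7) = 73.0 − 22.49 = 50.51 dB SPL.
forklift: 87.4 − 20·log₁₀(12.9/3.8) = 87.4 − 10.62 = 76.78 dB SPL.
compressor: 96.7 − 20·log₁₀(19.3/2.1) = 96.7 − 19.27 = 77.43 dB SPL.
grinder: 96.3 − 20·log₁₀(11.5/2.6) = 96.3 − 12.91 = 83.39 dB SPL.
Σ 10^(L/10) = 3.212e+08 → L_total = 10·log₁₀(3.212e+08) = 85.07 dB SPL.

85 dB SPL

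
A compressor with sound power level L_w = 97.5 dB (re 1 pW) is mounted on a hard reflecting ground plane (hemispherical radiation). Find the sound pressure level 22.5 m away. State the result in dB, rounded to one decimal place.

62.5 dB

Free-field hemispherical radiation: L_p = L_w − 10·log₁₀(2π·r²), r = 22.5 m.
2π·r² = 3181 m², 10·log₁₀ of that is 35.025 dB.
L_p = 97.5 − 35.025 = 62.47 dB.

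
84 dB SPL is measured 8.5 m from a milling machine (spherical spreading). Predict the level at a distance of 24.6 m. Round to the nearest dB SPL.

75 dB SPL

Point-source attenuation: ΔL = 20·log₁₀(r₂/r₁) = 20·log₁₀(24.6/8.5) = 9.230 dB.
L₂ = 84 − 20·log₁₀(24.6/8.5) = 84 − 9.230 = 74.77 dB SPL.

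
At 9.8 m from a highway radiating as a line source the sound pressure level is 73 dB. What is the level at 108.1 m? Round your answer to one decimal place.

62.6 dB

For a line source, L₂ = L₁ − 10·log₁₀(r₂/r₁).
L₂ = 73 − 10·log₁₀(108.1/9.8) = 73 − 10.426 = 62.57 dB.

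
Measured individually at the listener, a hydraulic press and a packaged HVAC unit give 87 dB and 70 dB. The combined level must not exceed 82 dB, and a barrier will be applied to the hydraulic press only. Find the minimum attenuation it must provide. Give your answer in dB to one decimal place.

5.3 dB

Fixed contribution from the other source: Σ 10^(L/10) = 10^(70/10) = 1.000e+07 (70.00 dB).
To meet 82 dB overall, the treated hydraulic press may contribute at most 10^(82/10) − 1.000e+07 = 1.485e+08, i.e. 81.72 dB.
Required insertion loss = 87 − 81.72 = 5.28 dB.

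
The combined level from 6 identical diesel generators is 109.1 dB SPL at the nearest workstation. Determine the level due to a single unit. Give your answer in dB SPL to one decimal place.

101.3 dB SPL

6 equal contributions raise the level by 10·log₁₀ 6 = 7.782 dB, so each unit alone gives 109.1 − 7.782.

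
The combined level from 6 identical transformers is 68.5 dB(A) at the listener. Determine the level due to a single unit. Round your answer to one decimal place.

60.7 dB(A)

Dividing the total intensity by 6 lowers the level by 10·log₁₀ 6 = 7.782 dB: L₁ = 68.5 − 7.782.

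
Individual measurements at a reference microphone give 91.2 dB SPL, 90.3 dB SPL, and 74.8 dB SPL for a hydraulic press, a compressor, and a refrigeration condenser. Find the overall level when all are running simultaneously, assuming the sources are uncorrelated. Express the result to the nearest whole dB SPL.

For uncorrelated sources the intensities add, so convert each level to linear form, sum, and take 10·log₁₀ of the total.
Σ 10^(L/10) = 10^(91.2/10) + 10^(90.3/10) + 10^(74.8/10) = 2.420e+09.
L_total = 10·log₁₀(2.420e+09) = 93.84 dB SPL.

94 dB SPL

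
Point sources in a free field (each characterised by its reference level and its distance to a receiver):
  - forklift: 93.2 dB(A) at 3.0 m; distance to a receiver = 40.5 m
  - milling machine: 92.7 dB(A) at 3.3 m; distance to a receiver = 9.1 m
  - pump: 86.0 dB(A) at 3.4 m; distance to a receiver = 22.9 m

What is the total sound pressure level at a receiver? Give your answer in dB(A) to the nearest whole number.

84 dB(A)

Propagate each source to the receiver with L = L_ref − 20·log₁₀(r/r_ref), then add intensities.
forklift: 93.2 − 20·log₁₀(40.5/3.0) = 93.2 − 22.61 = 70.59 dB(A).
milling machine: 92.7 − 20·log₁₀(9.1/3.3) = 92.7 − 8.81 = 83.89 dB(A).
pump: 86.0 − 20·log₁₀(22.9/3.4) = 86.0 − 16.57 = 69.43 dB(A).
Σ 10^(L/10) = 2.651e+08 → L_total = 10·log₁₀(2.651e+08) = 84.23 dB(A).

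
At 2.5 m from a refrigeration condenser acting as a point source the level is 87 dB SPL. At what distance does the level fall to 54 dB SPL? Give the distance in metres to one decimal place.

111.7 m

For a point source L₁ − L₂ = 20·log₁₀(r₂/r₁), so r₂ = r₁·10^((L₁−L₂)/20).
r₂ = 2.5·10^((87−54)/20) = 2.5·10^(33.0/20) = 111.67 m.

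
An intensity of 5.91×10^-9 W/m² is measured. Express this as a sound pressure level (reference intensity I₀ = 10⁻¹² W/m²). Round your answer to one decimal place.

I/I₀ = 5.91×10^-9/10⁻¹² = 5.91×10^3, and L = 10·log₁₀(I/I₀).
L = 10·(0.7716 + 3) = 37.72 dB.

37.7 dB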